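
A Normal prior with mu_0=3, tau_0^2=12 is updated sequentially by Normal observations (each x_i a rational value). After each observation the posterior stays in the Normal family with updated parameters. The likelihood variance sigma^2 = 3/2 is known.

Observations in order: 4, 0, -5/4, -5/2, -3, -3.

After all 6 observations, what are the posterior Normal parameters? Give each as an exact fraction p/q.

obs 1: x=4 → posterior Normal(35/9, 4/3)
obs 2: x=0 → posterior Normal(35/17, 12/17)
obs 3: x=-5/4 → posterior Normal(1, 12/25)
obs 4: x=-5/2 → posterior Normal(5/33, 4/11)
obs 5: x=-3 → posterior Normal(-19/41, 12/41)
obs 6: x=-3 → posterior Normal(-43/49, 12/49)

mu_0=-43/49, tau_0^2=12/49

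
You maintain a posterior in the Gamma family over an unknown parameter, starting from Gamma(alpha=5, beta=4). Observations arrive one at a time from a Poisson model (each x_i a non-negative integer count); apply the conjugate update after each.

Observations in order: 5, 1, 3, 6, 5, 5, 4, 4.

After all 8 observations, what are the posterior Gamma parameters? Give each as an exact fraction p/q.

obs 1: x=5 → posterior Gamma(10, 5)
obs 2: x=1 → posterior Gamma(11, 6)
obs 3: x=3 → posterior Gamma(14, 7)
obs 4: x=6 → posterior Gamma(20, 8)
obs 5: x=5 → posterior Gamma(25, 9)
obs 6: x=5 → posterior Gamma(30, 10)
obs 7: x=4 → posterior Gamma(34, 11)
obs 8: x=4 → posterior Gamma(38, 12)

alpha=38, beta=12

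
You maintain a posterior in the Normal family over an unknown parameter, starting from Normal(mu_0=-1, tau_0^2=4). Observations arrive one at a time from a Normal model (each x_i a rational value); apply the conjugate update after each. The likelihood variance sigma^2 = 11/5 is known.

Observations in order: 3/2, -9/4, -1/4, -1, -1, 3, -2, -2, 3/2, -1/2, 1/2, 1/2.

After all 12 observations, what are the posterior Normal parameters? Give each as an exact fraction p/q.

mu_0=-51/251, tau_0^2=44/251

obs 1: x=3/2 → posterior Normal(19/31, 44/31)
obs 2: x=-9/4 → posterior Normal(-26/51, 44/51)
obs 3: x=-1/4 → posterior Normal(-31/71, 44/71)
obs 4: x=-1 → posterior Normal(-51/91, 44/91)
obs 5: x=-1 → posterior Normal(-71/111, 44/111)
obs 6: x=3 → posterior Normal(-11/131, 44/131)
obs 7: x=-2 → posterior Normal(-51/151, 44/151)
obs 8: x=-2 → posterior Normal(-91/171, 44/171)
obs 9: x=3/2 → posterior Normal(-61/191, 44/191)
obs 10: x=-1/2 → posterior Normal(-71/211, 44/211)
obs 11: x=1/2 → posterior Normal(-61/231, 4/21)
obs 12: x=1/2 → posterior Normal(-51/251, 44/251)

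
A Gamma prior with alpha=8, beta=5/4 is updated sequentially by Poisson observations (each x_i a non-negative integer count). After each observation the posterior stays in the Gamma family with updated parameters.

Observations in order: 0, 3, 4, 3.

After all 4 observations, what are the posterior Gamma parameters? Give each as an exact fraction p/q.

obs 1: x=0 → posterior Gamma(8, 9/4)
obs 2: x=3 → posterior Gamma(11, 13/4)
obs 3: x=4 → posterior Gamma(15, 17/4)
obs 4: x=3 → posterior Gamma(18, 21/4)

alpha=18, beta=21/4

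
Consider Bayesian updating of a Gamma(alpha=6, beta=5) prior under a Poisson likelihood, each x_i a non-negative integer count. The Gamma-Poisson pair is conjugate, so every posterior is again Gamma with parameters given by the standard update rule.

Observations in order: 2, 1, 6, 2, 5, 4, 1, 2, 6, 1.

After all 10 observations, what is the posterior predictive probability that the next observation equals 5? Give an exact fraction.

179649706810792481721306103281676769256591796875/2923003274661805836407369665432566039311865085952

obs 1: x=2 → posterior Gamma(8, 6)
obs 2: x=1 → posterior Gamma(9, 7)
obs 3: x=6 → posterior Gamma(15, 8)
obs 4: x=2 → posterior Gamma(17, 9)
obs 5: x=5 → posterior Gamma(22, 10)
obs 6: x=4 → posterior Gamma(26, 11)
obs 7: x=1 → posterior Gamma(27, 12)
obs 8: x=2 → posterior Gamma(29, 13)
obs 9: x=6 → posterior Gamma(35, 14)
obs 10: x=1 → posterior Gamma(36, 15)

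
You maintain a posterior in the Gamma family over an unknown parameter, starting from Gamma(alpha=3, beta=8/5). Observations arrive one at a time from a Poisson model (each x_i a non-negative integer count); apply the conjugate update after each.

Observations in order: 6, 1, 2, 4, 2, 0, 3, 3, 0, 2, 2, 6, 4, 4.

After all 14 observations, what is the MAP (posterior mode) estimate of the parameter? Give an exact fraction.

obs 1: x=6 → posterior Gamma(9, 13/5)
obs 2: x=1 → posterior Gamma(10, 18/5)
obs 3: x=2 → posterior Gamma(12, 23/5)
obs 4: x=4 → posterior Gamma(16, 28/5)
obs 5: x=2 → posterior Gamma(18, 33/5)
obs 6: x=0 → posterior Gamma(18, 38/5)
obs 7: x=3 → posterior Gamma(21, 43/5)
obs 8: x=3 → posterior Gamma(24, 48/5)
obs 9: x=0 → posterior Gamma(24, 53/5)
obs 10: x=2 → posterior Gamma(26, 58/5)
obs 11: x=2 → posterior Gamma(28, 63/5)
obs 12: x=6 → posterior Gamma(34, 68/5)
obs 13: x=4 → posterior Gamma(38, 73/5)
obs 14: x=4 → posterior Gamma(42, 78/5)

205/78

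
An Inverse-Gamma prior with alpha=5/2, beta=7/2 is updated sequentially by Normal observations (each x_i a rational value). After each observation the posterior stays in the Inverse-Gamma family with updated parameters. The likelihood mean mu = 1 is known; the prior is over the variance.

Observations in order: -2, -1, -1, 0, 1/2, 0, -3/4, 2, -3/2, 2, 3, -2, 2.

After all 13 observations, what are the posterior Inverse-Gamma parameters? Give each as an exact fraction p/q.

obs 1: x=-2 → posterior Inverse-Gamma(3, 8)
obs 2: x=-1 → posterior Inverse-Gamma(7/2, 10)
obs 3: x=-1 → posterior Inverse-Gamma(4, 12)
obs 4: x=0 → posterior Inverse-Gamma(9/2, 25/2)
obs 5: x=1/2 → posterior Inverse-Gamma(5, 101/8)
obs 6: x=0 → posterior Inverse-Gamma(11/2, 105/8)
obs 7: x=-3/4 → posterior Inverse-Gamma(6, 469/32)
obs 8: x=2 → posterior Inverse-Gamma(13/2, 485/32)
obs 9: x=-3/2 → posterior Inverse-Gamma(7, 585/32)
obs 10: x=2 → posterior Inverse-Gamma(15/2, 601/32)
obs 11: x=3 → posterior Inverse-Gamma(8, 665/32)
obs 12: x=-2 → posterior Inverse-Gamma(17/2, 809/32)
obs 13: x=2 → posterior Inverse-Gamma(9, 825/32)

alpha=9, beta=825/32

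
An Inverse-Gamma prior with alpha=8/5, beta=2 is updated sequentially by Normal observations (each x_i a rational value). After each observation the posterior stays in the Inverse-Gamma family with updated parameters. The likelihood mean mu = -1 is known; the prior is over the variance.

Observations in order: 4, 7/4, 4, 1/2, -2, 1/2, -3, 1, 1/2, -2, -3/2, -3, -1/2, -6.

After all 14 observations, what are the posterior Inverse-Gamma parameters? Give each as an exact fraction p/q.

alpha=43/5, beta=1725/32

obs 1: x=4 → posterior Inverse-Gamma(21/10, 29/2)
obs 2: x=7/4 → posterior Inverse-Gamma(13/5, 585/32)
obs 3: x=4 → posterior Inverse-Gamma(31/10, 985/32)
obs 4: x=1/2 → posterior Inverse-Gamma(18/5, 1021/32)
obs 5: x=-2 → posterior Inverse-Gamma(41/10, 1037/32)
obs 6: x=1/2 → posterior Inverse-Gamma(23/5, 1073/32)
obs 7: x=-3 → posterior Inverse-Gamma(51/10, 1137/32)
obs 8: x=1 → posterior Inverse-Gamma(28/5, 1201/32)
obs 9: x=1/2 → posterior Inverse-Gamma(61/10, 1237/32)
obs 10: x=-2 → posterior Inverse-Gamma(33/5, 1253/32)
obs 11: x=-3/2 → posterior Inverse-Gamma(71/10, 1257/32)
obs 12: x=-3 → posterior Inverse-Gamma(38/5, 1321/32)
obs 13: x=-1/2 → posterior Inverse-Gamma(81/10, 1325/32)
obs 14: x=-6 → posterior Inverse-Gamma(43/5, 1725/32)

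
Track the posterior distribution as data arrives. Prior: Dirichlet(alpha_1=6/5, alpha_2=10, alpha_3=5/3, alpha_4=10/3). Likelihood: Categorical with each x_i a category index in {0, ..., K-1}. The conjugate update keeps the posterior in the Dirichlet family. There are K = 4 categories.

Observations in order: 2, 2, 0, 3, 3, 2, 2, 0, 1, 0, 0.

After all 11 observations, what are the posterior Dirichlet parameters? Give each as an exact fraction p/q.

alpha_1=26/5, alpha_2=11, alpha_3=17/3, alpha_4=16/3

obs 1: x=2 → posterior Dirichlet(6/5, 10, 8/3, 10/3)
obs 2: x=2 → posterior Dirichlet(6/5, 10, 11/3, 10/3)
obs 3: x=0 → posterior Dirichlet(11/5, 10, 11/3, 10/3)
obs 4: x=3 → posterior Dirichlet(11/5, 10, 11/3, 13/3)
obs 5: x=3 → posterior Dirichlet(11/5, 10, 11/3, 16/3)
obs 6: x=2 → posterior Dirichlet(11/5, 10, 14/3, 16/3)
obs 7: x=2 → posterior Dirichlet(11/5, 10, 17/3, 16/3)
obs 8: x=0 → posterior Dirichlet(16/5, 10, 17/3, 16/3)
obs 9: x=1 → posterior Dirichlet(16/5, 11, 17/3, 16/3)
obs 10: x=0 → posterior Dirichlet(21/5, 11, 17/3, 16/3)
obs 11: x=0 → posterior Dirichlet(26/5, 11, 17/3, 16/3)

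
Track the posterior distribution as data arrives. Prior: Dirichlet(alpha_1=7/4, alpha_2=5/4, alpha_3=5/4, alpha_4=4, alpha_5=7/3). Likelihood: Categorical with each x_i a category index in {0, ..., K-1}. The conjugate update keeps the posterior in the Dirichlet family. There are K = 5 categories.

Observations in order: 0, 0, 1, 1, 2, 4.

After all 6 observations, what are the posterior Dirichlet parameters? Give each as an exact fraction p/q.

alpha_1=15/4, alpha_2=13/4, alpha_3=9/4, alpha_4=4, alpha_5=10/3

obs 1: x=0 → posterior Dirichlet(11/4, 5/4, 5/4, 4, 7/3)
obs 2: x=0 → posterior Dirichlet(15/4, 5/4, 5/4, 4, 7/3)
obs 3: x=1 → posterior Dirichlet(15/4, 9/4, 5/4, 4, 7/3)
obs 4: x=1 → posterior Dirichlet(15/4, 13/4, 5/4, 4, 7/3)
obs 5: x=2 → posterior Dirichlet(15/4, 13/4, 9/4, 4, 7/3)
obs 6: x=4 → posterior Dirichlet(15/4, 13/4, 9/4, 4, 10/3)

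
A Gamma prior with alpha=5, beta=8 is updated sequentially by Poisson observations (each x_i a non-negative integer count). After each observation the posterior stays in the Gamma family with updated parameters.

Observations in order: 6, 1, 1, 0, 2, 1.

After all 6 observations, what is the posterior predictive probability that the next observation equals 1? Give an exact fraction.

34847253404949938176/98526125335693359375

obs 1: x=6 → posterior Gamma(11, 9)
obs 2: x=1 → posterior Gamma(12, 10)
obs 3: x=1 → posterior Gamma(13, 11)
obs 4: x=0 → posterior Gamma(13, 12)
obs 5: x=2 → posterior Gamma(15, 13)
obs 6: x=1 → posterior Gamma(16, 14)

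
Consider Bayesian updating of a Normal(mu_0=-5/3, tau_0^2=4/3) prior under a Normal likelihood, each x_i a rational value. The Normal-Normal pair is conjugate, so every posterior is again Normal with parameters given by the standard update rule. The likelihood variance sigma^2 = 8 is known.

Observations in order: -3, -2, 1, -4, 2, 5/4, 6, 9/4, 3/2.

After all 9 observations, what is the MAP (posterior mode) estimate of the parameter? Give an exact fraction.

obs 1: x=-3 → posterior Normal(-13/7, 8/7)
obs 2: x=-2 → posterior Normal(-15/8, 1)
obs 3: x=1 → posterior Normal(-14/9, 8/9)
obs 4: x=-4 → posterior Normal(-9/5, 4/5)
obs 5: x=2 → posterior Normal(-16/11, 8/11)
obs 6: x=5/4 → posterior Normal(-59/48, 2/3)
obs 7: x=6 → posterior Normal(-35/52, 8/13)
obs 8: x=9/4 → posterior Normal(-13/28, 4/7)
obs 9: x=3/2 → posterior Normal(-1/3, 8/15)

-1/3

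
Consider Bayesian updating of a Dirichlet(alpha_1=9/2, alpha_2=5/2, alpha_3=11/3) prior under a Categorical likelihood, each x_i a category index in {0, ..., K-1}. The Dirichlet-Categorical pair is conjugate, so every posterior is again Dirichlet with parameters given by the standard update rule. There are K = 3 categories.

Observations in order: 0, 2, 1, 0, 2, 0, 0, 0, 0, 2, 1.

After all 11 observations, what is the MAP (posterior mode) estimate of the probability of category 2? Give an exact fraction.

obs 1: x=0 → posterior Dirichlet(11/2, 5/2, 11/3)
obs 2: x=2 → posterior Dirichlet(11/2, 5/2, 14/3)
obs 3: x=1 → posterior Dirichlet(11/2, 7/2, 14/3)
obs 4: x=0 → posterior Dirichlet(13/2, 7/2, 14/3)
obs 5: x=2 → posterior Dirichlet(13/2, 7/2, 17/3)
obs 6: x=0 → posterior Dirichlet(15/2, 7/2, 17/3)
obs 7: x=0 → posterior Dirichlet(17/2, 7/2, 17/3)
obs 8: x=0 → posterior Dirichlet(19/2, 7/2, 17/3)
obs 9: x=0 → posterior Dirichlet(21/2, 7/2, 17/3)
obs 10: x=2 → posterior Dirichlet(21/2, 7/2, 20/3)
obs 11: x=1 → posterior Dirichlet(21/2, 9/2, 20/3)

17/56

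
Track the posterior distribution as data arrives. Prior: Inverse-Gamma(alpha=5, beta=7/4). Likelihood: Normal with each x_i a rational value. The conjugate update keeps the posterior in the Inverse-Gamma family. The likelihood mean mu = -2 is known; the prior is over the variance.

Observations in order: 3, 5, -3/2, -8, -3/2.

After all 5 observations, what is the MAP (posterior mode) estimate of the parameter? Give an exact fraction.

114/17

obs 1: x=3 → posterior Inverse-Gamma(11/2, 57/4)
obs 2: x=5 → posterior Inverse-Gamma(6, 155/4)
obs 3: x=-3/2 → posterior Inverse-Gamma(13/2, 311/8)
obs 4: x=-8 → posterior Inverse-Gamma(7, 455/8)
obs 5: x=-3/2 → posterior Inverse-Gamma(15/2, 57)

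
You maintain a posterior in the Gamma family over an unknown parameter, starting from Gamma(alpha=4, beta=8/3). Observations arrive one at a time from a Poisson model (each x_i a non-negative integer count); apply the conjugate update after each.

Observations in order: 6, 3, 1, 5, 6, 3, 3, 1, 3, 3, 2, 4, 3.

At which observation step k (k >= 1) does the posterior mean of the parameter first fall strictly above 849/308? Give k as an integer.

k = 2

obs 1: x=6 → posterior Gamma(10, 11/3)
obs 2: x=3 → posterior Gamma(13, 14/3)
obs 3: x=1 → posterior Gamma(14, 17/3)
obs 4: x=5 → posterior Gamma(19, 20/3)
obs 5: x=6 → posterior Gamma(25, 23/3)
obs 6: x=3 → posterior Gamma(28, 26/3)
obs 7: x=3 → posterior Gamma(31, 29/3)
obs 8: x=1 → posterior Gamma(32, 32/3)
obs 9: x=3 → posterior Gamma(35, 35/3)
obs 10: x=3 → posterior Gamma(38, 38/3)
obs 11: x=2 → posterior Gamma(40, 41/3)
obs 12: x=4 → posterior Gamma(44, 44/3)
obs 13: x=3 → posterior Gamma(47, 47/3)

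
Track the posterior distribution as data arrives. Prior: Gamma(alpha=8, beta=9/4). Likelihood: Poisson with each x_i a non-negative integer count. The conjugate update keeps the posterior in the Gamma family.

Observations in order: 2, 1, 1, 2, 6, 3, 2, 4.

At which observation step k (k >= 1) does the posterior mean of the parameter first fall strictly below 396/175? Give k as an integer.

k = 4

obs 1: x=2 → posterior Gamma(10, 13/4)
obs 2: x=1 → posterior Gamma(11, 17/4)
obs 3: x=1 → posterior Gamma(12, 21/4)
obs 4: x=2 → posterior Gamma(14, 25/4)
obs 5: x=6 → posterior Gamma(20, 29/4)
obs 6: x=3 → posterior Gamma(23, 33/4)
obs 7: x=2 → posterior Gamma(25, 37/4)
obs 8: x=4 → posterior Gamma(29, 41/4)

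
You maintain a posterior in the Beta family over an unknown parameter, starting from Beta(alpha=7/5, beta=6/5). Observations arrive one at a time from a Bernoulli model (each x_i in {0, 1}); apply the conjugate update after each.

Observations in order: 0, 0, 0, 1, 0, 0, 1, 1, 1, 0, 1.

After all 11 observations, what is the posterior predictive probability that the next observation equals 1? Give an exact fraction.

8/17

obs 1: x=0 → posterior Beta(7/5, 11/5)
obs 2: x=0 → posterior Beta(7/5, 16/5)
obs 3: x=0 → posterior Beta(7/5, 21/5)
obs 4: x=1 → posterior Beta(12/5, 21/5)
obs 5: x=0 → posterior Beta(12/5, 26/5)
obs 6: x=0 → posterior Beta(12/5, 31/5)
obs 7: x=1 → posterior Beta(17/5, 31/5)
obs 8: x=1 → posterior Beta(22/5, 31/5)
obs 9: x=1 → posterior Beta(27/5, 31/5)
obs 10: x=0 → posterior Beta(27/5, 36/5)
obs 11: x=1 → posterior Beta(32/5, 36/5)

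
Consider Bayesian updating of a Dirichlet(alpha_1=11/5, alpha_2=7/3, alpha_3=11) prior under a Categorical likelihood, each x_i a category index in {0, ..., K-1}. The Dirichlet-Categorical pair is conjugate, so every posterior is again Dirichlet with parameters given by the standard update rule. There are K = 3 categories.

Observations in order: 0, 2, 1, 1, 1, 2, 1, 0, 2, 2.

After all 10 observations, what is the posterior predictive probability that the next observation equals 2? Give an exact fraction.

225/383

obs 1: x=0 → posterior Dirichlet(16/5, 7/3, 11)
obs 2: x=2 → posterior Dirichlet(16/5, 7/3, 12)
obs 3: x=1 → posterior Dirichlet(16/5, 10/3, 12)
obs 4: x=1 → posterior Dirichlet(16/5, 13/3, 12)
obs 5: x=1 → posterior Dirichlet(16/5, 16/3, 12)
obs 6: x=2 → posterior Dirichlet(16/5, 16/3, 13)
obs 7: x=1 → posterior Dirichlet(16/5, 19/3, 13)
obs 8: x=0 → posterior Dirichlet(21/5, 19/3, 13)
obs 9: x=2 → posterior Dirichlet(21/5, 19/3, 14)
obs 10: x=2 → posterior Dirichlet(21/5, 19/3, 15)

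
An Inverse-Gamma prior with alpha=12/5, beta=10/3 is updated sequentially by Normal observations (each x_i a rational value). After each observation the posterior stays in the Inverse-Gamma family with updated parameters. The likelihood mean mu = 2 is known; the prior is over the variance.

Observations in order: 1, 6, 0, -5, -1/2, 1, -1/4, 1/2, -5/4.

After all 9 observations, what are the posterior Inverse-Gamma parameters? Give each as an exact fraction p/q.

obs 1: x=1 → posterior Inverse-Gamma(29/10, 23/6)
obs 2: x=6 → posterior Inverse-Gamma(17/5, 71/6)
obs 3: x=0 → posterior Inverse-Gamma(39/10, 83/6)
obs 4: x=-5 → posterior Inverse-Gamma(22/5, 115/3)
obs 5: x=-1/2 → posterior Inverse-Gamma(49/10, 995/24)
obs 6: x=1 → posterior Inverse-Gamma(27/5, 1007/24)
obs 7: x=-1/4 → posterior Inverse-Gamma(59/10, 4271/96)
obs 8: x=1/2 → posterior Inverse-Gamma(32/5, 4379/96)
obs 9: x=-5/4 → posterior Inverse-Gamma(69/10, 2443/48)

alpha=69/10, beta=2443/48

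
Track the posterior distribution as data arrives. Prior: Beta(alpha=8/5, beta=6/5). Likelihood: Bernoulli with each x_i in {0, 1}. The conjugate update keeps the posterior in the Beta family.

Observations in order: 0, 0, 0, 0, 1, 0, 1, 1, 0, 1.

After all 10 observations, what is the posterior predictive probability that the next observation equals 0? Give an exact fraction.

9/16

obs 1: x=0 → posterior Beta(8/5, 11/5)
obs 2: x=0 → posterior Beta(8/5, 16/5)
obs 3: x=0 → posterior Beta(8/5, 21/5)
obs 4: x=0 → posterior Beta(8/5, 26/5)
obs 5: x=1 → posterior Beta(13/5, 26/5)
obs 6: x=0 → posterior Beta(13/5, 31/5)
obs 7: x=1 → posterior Beta(18/5, 31/5)
obs 8: x=1 → posterior Beta(23/5, 31/5)
obs 9: x=0 → posterior Beta(23/5, 36/5)
obs 10: x=1 → posterior Beta(28/5, 36/5)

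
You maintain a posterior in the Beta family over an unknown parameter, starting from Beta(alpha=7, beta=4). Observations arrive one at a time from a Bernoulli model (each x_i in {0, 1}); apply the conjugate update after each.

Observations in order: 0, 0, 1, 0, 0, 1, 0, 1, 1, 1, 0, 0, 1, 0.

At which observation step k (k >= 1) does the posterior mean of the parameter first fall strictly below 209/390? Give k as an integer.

k = 4

obs 1: x=0 → posterior Beta(7, 5)
obs 2: x=0 → posterior Beta(7, 6)
obs 3: x=1 → posterior Beta(8, 6)
obs 4: x=0 → posterior Beta(8, 7)
obs 5: x=0 → posterior Beta(8, 8)
obs 6: x=1 → posterior Beta(9, 8)
obs 7: x=0 → posterior Beta(9, 9)
obs 8: x=1 → posterior Beta(10, 9)
obs 9: x=1 → posterior Beta(11, 9)
obs 10: x=1 → posterior Beta(12, 9)
obs 11: x=0 → posterior Beta(12, 10)
obs 12: x=0 → posterior Beta(12, 11)
obs 13: x=1 → posterior Beta(13, 11)
obs 14: x=0 → posterior Beta(13, 12)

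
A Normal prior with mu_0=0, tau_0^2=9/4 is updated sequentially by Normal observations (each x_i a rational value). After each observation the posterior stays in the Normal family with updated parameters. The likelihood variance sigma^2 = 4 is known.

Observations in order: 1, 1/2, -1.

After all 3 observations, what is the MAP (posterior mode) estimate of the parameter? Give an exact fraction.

9/86

obs 1: x=1 → posterior Normal(9/25, 36/25)
obs 2: x=1/2 → posterior Normal(27/68, 18/17)
obs 3: x=-1 → posterior Normal(9/86, 36/43)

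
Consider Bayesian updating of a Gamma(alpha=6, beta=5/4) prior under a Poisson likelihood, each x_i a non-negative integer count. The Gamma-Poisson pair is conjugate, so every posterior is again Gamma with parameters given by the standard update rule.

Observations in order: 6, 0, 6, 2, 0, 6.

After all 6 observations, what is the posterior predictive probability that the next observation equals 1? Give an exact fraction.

obs 1: x=6 → posterior Gamma(12, 9/4)
obs 2: x=0 → posterior Gamma(12, 13/4)
obs 3: x=6 → posterior Gamma(18, 17/4)
obs 4: x=2 → posterior Gamma(20, 21/4)
obs 5: x=0 → posterior Gamma(20, 25/4)
obs 6: x=6 → posterior Gamma(26, 29/4)

10949172164859812128190173206446581538984/99971538734896047460249499950752967950177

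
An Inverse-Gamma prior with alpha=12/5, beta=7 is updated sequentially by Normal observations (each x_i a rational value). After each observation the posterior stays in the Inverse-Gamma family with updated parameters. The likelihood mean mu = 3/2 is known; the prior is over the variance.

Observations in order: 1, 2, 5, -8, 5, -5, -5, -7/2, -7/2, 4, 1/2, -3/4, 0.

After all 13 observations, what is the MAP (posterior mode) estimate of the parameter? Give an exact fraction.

obs 1: x=1 → posterior Inverse-Gamma(29/10, 57/8)
obs 2: x=2 → posterior Inverse-Gamma(17/5, 29/4)
obs 3: x=5 → posterior Inverse-Gamma(39/10, 107/8)
obs 4: x=-8 → posterior Inverse-Gamma(22/5, 117/2)
obs 5: x=5 → posterior Inverse-Gamma(49/10, 517/8)
obs 6: x=-5 → posterior Inverse-Gamma(27/5, 343/4)
obs 7: x=-5 → posterior Inverse-Gamma(59/10, 855/8)
obs 8: x=-7/2 → posterior Inverse-Gamma(32/5, 955/8)
obs 9: x=-7/2 → posterior Inverse-Gamma(69/10, 1055/8)
obs 10: x=4 → posterior Inverse-Gamma(37/5, 135)
obs 11: x=1/2 → posterior Inverse-Gamma(79/10, 271/2)
obs 12: x=-3/4 → posterior Inverse-Gamma(42/5, 4417/32)
obs 13: x=0 → posterior Inverse-Gamma(89/10, 4453/32)

22265/1584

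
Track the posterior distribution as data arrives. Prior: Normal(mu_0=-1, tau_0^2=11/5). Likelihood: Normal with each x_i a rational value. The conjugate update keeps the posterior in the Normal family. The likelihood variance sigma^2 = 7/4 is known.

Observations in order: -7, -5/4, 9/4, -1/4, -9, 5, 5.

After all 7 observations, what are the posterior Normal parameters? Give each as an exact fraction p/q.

mu_0=-38/49, tau_0^2=11/49

obs 1: x=-7 → posterior Normal(-343/79, 77/79)
obs 2: x=-5/4 → posterior Normal(-398/123, 77/123)
obs 3: x=9/4 → posterior Normal(-299/167, 77/167)
obs 4: x=-1/4 → posterior Normal(-310/211, 77/211)
obs 5: x=-9 → posterior Normal(-706/255, 77/255)
obs 6: x=5 → posterior Normal(-486/299, 77/299)
obs 7: x=5 → posterior Normal(-38/49, 11/49)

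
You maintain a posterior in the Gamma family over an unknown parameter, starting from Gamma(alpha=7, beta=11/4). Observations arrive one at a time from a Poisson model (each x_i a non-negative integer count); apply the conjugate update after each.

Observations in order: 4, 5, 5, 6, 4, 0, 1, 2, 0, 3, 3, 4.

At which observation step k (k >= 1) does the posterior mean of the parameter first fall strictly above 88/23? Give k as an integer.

obs 1: x=4 → posterior Gamma(11, 15/4)
obs 2: x=5 → posterior Gamma(16, 19/4)
obs 3: x=5 → posterior Gamma(21, 23/4)
obs 4: x=6 → posterior Gamma(27, 27/4)
obs 5: x=4 → posterior Gamma(31, 31/4)
obs 6: x=0 → posterior Gamma(31, 35/4)
obs 7: x=1 → posterior Gamma(32, 39/4)
obs 8: x=2 → posterior Gamma(34, 43/4)
obs 9: x=0 → posterior Gamma(34, 47/4)
obs 10: x=3 → posterior Gamma(37, 51/4)
obs 11: x=3 → posterior Gamma(40, 55/4)
obs 12: x=4 → posterior Gamma(44, 59/4)

k = 4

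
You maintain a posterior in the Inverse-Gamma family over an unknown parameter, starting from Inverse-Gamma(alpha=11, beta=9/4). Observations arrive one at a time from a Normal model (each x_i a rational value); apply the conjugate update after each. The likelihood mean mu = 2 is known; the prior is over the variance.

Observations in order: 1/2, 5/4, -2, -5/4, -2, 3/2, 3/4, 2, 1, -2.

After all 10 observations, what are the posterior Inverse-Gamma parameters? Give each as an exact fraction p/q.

alpha=16, beta=1099/32

obs 1: x=1/2 → posterior Inverse-Gamma(23/2, 27/8)
obs 2: x=5/4 → posterior Inverse-Gamma(12, 117/32)
obs 3: x=-2 → posterior Inverse-Gamma(25/2, 373/32)
obs 4: x=-5/4 → posterior Inverse-Gamma(13, 271/16)
obs 5: x=-2 → posterior Inverse-Gamma(27/2, 399/16)
obs 6: x=3/2 → posterior Inverse-Gamma(14, 401/16)
obs 7: x=3/4 → posterior Inverse-Gamma(29/2, 827/32)
obs 8: x=2 → posterior Inverse-Gamma(15, 827/32)
obs 9: x=1 → posterior Inverse-Gamma(31/2, 843/32)
obs 10: x=-2 → posterior Inverse-Gamma(16, 1099/32)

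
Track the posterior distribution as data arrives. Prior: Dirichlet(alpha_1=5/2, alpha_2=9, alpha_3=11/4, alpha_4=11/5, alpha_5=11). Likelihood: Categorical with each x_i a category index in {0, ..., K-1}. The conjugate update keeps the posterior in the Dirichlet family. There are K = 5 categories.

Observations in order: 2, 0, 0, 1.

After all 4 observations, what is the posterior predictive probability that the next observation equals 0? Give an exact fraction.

90/629

obs 1: x=2 → posterior Dirichlet(5/2, 9, 15/4, 11/5, 11)
obs 2: x=0 → posterior Dirichlet(7/2, 9, 15/4, 11/5, 11)
obs 3: x=0 → posterior Dirichlet(9/2, 9, 15/4, 11/5, 11)
obs 4: x=1 → posterior Dirichlet(9/2, 10, 15/4, 11/5, 11)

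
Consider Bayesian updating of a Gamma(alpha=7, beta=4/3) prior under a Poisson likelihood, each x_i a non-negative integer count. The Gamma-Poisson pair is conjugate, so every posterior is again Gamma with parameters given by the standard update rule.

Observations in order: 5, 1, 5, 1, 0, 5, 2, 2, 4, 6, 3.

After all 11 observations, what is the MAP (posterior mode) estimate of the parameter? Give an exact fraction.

obs 1: x=5 → posterior Gamma(12, 7/3)
obs 2: x=1 → posterior Gamma(13, 10/3)
obs 3: x=5 → posterior Gamma(18, 13/3)
obs 4: x=1 → posterior Gamma(19, 16/3)
obs 5: x=0 → posterior Gamma(19, 19/3)
obs 6: x=5 → posterior Gamma(24, 22/3)
obs 7: x=2 → posterior Gamma(26, 25/3)
obs 8: x=2 → posterior Gamma(28, 28/3)
obs 9: x=4 → posterior Gamma(32, 31/3)
obs 10: x=6 → posterior Gamma(38, 34/3)
obs 11: x=3 → posterior Gamma(41, 37/3)

120/37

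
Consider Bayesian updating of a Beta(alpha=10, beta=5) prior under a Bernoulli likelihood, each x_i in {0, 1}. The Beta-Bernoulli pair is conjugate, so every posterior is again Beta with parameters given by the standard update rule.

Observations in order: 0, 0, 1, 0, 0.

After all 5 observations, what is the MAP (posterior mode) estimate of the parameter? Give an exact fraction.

5/9

obs 1: x=0 → posterior Beta(10, 6)
obs 2: x=0 → posterior Beta(10, 7)
obs 3: x=1 → posterior Beta(11, 7)
obs 4: x=0 → posterior Beta(11, 8)
obs 5: x=0 → posterior Beta(11, 9)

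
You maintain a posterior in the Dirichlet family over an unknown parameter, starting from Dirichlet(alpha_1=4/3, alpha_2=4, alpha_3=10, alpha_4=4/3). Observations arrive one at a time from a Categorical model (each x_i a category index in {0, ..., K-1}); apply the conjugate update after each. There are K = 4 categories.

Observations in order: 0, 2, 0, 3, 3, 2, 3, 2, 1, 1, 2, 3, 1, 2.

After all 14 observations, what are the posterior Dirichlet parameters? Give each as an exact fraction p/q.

obs 1: x=0 → posterior Dirichlet(7/3, 4, 10, 4/3)
obs 2: x=2 → posterior Dirichlet(7/3, 4, 11, 4/3)
obs 3: x=0 → posterior Dirichlet(10/3, 4, 11, 4/3)
obs 4: x=3 → posterior Dirichlet(10/3, 4, 11, 7/3)
obs 5: x=3 → posterior Dirichlet(10/3, 4, 11, 10/3)
obs 6: x=2 → posterior Dirichlet(10/3, 4, 12, 10/3)
obs 7: x=3 → posterior Dirichlet(10/3, 4, 12, 13/3)
obs 8: x=2 → posterior Dirichlet(10/3, 4, 13, 13/3)
obs 9: x=1 → posterior Dirichlet(10/3, 5, 13, 13/3)
obs 10: x=1 → posterior Dirichlet(10/3, 6, 13, 13/3)
obs 11: x=2 → posterior Dirichlet(10/3, 6, 14, 13/3)
obs 12: x=3 → posterior Dirichlet(10/3, 6, 14, 16/3)
obs 13: x=1 → posterior Dirichlet(10/3, 7, 14, 16/3)
obs 14: x=2 → posterior Dirichlet(10/3, 7, 15, 16/3)

alpha_1=10/3, alpha_2=7, alpha_3=15, alpha_4=16/3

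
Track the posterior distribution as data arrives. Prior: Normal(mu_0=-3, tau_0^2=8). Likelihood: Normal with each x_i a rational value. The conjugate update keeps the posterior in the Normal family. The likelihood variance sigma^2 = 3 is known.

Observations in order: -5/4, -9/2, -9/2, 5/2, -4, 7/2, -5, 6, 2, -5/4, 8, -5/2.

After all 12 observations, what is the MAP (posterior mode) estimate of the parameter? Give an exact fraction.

-17/99

obs 1: x=-5/4 → posterior Normal(-19/11, 24/11)
obs 2: x=-9/2 → posterior Normal(-55/19, 24/19)
obs 3: x=-9/2 → posterior Normal(-91/27, 8/9)
obs 4: x=5/2 → posterior Normal(-71/35, 24/35)
obs 5: x=-4 → posterior Normal(-103/43, 24/43)
obs 6: x=7/2 → posterior Normal(-25/17, 8/17)
obs 7: x=-5 → posterior Normal(-115/59, 24/59)
obs 8: x=6 → posterior Normal(-1, 24/67)
obs 9: x=2 → posterior Normal(-17/25, 8/25)
obs 10: x=-5/4 → posterior Normal(-61/83, 24/83)
obs 11: x=8 → posterior Normal(3/91, 24/91)
obs 12: x=-5/2 → posterior Normal(-17/99, 8/33)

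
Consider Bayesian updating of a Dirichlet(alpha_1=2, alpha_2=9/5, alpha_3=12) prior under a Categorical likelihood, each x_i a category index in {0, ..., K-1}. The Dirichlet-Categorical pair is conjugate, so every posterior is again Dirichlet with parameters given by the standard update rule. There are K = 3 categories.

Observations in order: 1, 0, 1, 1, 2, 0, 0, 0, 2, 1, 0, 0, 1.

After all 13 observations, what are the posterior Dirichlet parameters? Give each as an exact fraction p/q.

alpha_1=8, alpha_2=34/5, alpha_3=14

obs 1: x=1 → posterior Dirichlet(2, 14/5, 12)
obs 2: x=0 → posterior Dirichlet(3, 14/5, 12)
obs 3: x=1 → posterior Dirichlet(3, 19/5, 12)
obs 4: x=1 → posterior Dirichlet(3, 24/5, 12)
obs 5: x=2 → posterior Dirichlet(3, 24/5, 13)
obs 6: x=0 → posterior Dirichlet(4, 24/5, 13)
obs 7: x=0 → posterior Dirichlet(5, 24/5, 13)
obs 8: x=0 → posterior Dirichlet(6, 24/5, 13)
obs 9: x=2 → posterior Dirichlet(6, 24/5, 14)
obs 10: x=1 → posterior Dirichlet(6, 29/5, 14)
obs 11: x=0 → posterior Dirichlet(7, 29/5, 14)
obs 12: x=0 → posterior Dirichlet(8, 29/5, 14)
obs 13: x=1 → posterior Dirichlet(8, 34/5, 14)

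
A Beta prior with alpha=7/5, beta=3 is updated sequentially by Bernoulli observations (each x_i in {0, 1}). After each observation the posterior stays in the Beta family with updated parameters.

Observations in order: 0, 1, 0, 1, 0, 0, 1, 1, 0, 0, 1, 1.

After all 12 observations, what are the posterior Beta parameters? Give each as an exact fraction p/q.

alpha=37/5, beta=9

obs 1: x=0 → posterior Beta(7/5, 4)
obs 2: x=1 → posterior Beta(12/5, 4)
obs 3: x=0 → posterior Beta(12/5, 5)
obs 4: x=1 → posterior Beta(17/5, 5)
obs 5: x=0 → posterior Beta(17/5, 6)
obs 6: x=0 → posterior Beta(17/5, 7)
obs 7: x=1 → posterior Beta(22/5, 7)
obs 8: x=1 → posterior Beta(27/5, 7)
obs 9: x=0 → posterior Beta(27/5, 8)
obs 10: x=0 → posterior Beta(27/5, 9)
obs 11: x=1 → posterior Beta(32/5, 9)
obs 12: x=1 → posterior Beta(37/5, 9)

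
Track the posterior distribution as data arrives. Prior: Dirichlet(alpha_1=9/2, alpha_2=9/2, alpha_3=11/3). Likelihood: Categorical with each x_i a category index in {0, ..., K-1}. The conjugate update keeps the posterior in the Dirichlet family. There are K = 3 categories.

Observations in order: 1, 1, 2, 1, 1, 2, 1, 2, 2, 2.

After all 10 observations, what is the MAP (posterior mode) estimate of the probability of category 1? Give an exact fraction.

51/118

obs 1: x=1 → posterior Dirichlet(9/2, 11/2, 11/3)
obs 2: x=1 → posterior Dirichlet(9/2, 13/2, 11/3)
obs 3: x=2 → posterior Dirichlet(9/2, 13/2, 14/3)
obs 4: x=1 → posterior Dirichlet(9/2, 15/2, 14/3)
obs 5: x=1 → posterior Dirichlet(9/2, 17/2, 14/3)
obs 6: x=2 → posterior Dirichlet(9/2, 17/2, 17/3)
obs 7: x=1 → posterior Dirichlet(9/2, 19/2, 17/3)
obs 8: x=2 → posterior Dirichlet(9/2, 19/2, 20/3)
obs 9: x=2 → posterior Dirichlet(9/2, 19/2, 23/3)
obs 10: x=2 → posterior Dirichlet(9/2, 19/2, 26/3)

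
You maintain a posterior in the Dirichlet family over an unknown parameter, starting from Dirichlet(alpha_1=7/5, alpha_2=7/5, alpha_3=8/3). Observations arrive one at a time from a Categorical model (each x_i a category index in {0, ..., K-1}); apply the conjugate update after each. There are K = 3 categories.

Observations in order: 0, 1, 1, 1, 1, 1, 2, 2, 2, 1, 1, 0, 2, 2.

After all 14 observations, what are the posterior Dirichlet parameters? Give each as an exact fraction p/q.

alpha_1=17/5, alpha_2=42/5, alpha_3=23/3

obs 1: x=0 → posterior Dirichlet(12/5, 7/5, 8/3)
obs 2: x=1 → posterior Dirichlet(12/5, 12/5, 8/3)
obs 3: x=1 → posterior Dirichlet(12/5, 17/5, 8/3)
obs 4: x=1 → posterior Dirichlet(12/5, 22/5, 8/3)
obs 5: x=1 → posterior Dirichlet(12/5, 27/5, 8/3)
obs 6: x=1 → posterior Dirichlet(12/5, 32/5, 8/3)
obs 7: x=2 → posterior Dirichlet(12/5, 32/5, 11/3)
obs 8: x=2 → posterior Dirichlet(12/5, 32/5, 14/3)
obs 9: x=2 → posterior Dirichlet(12/5, 32/5, 17/3)
obs 10: x=1 → posterior Dirichlet(12/5, 37/5, 17/3)
obs 11: x=1 → posterior Dirichlet(12/5, 42/5, 17/3)
obs 12: x=0 → posterior Dirichlet(17/5, 42/5, 17/3)
obs 13: x=2 → posterior Dirichlet(17/5, 42/5, 20/3)
obs 14: x=2 → posterior Dirichlet(17/5, 42/5, 23/3)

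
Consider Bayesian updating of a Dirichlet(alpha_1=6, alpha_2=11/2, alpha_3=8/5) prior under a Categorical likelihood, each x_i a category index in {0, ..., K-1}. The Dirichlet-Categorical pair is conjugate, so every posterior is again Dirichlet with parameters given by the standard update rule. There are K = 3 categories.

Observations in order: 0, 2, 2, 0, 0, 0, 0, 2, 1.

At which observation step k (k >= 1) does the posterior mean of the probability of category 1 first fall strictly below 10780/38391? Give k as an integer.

obs 1: x=0 → posterior Dirichlet(7, 11/2, 8/5)
obs 2: x=2 → posterior Dirichlet(7, 11/2, 13/5)
obs 3: x=2 → posterior Dirichlet(7, 11/2, 18/5)
obs 4: x=0 → posterior Dirichlet(8, 11/2, 18/5)
obs 5: x=0 → posterior Dirichlet(9, 11/2, 18/5)
obs 6: x=0 → posterior Dirichlet(10, 11/2, 18/5)
obs 7: x=0 → posterior Dirichlet(11, 11/2, 18/5)
obs 8: x=2 → posterior Dirichlet(11, 11/2, 23/5)
obs 9: x=1 → posterior Dirichlet(11, 13/2, 23/5)

k = 7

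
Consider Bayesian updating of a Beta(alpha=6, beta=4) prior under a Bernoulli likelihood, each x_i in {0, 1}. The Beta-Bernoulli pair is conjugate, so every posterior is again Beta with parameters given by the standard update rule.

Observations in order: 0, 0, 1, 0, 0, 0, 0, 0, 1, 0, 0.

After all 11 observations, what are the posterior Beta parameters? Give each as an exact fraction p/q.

alpha=8, beta=13

obs 1: x=0 → posterior Beta(6, 5)
obs 2: x=0 → posterior Beta(6, 6)
obs 3: x=1 → posterior Beta(7, 6)
obs 4: x=0 → posterior Beta(7, 7)
obs 5: x=0 → posterior Beta(7, 8)
obs 6: x=0 → posterior Beta(7, 9)
obs 7: x=0 → posterior Beta(7, 10)
obs 8: x=0 → posterior Beta(7, 11)
obs 9: x=1 → posterior Beta(8, 11)
obs 10: x=0 → posterior Beta(8, 12)
obs 11: x=0 → posterior Beta(8, 13)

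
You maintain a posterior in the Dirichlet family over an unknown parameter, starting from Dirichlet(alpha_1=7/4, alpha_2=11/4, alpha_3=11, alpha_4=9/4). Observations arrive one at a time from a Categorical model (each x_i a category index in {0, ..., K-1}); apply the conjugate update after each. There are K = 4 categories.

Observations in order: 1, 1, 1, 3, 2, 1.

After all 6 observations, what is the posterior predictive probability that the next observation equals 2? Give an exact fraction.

obs 1: x=1 → posterior Dirichlet(7/4, 15/4, 11, 9/4)
obs 2: x=1 → posterior Dirichlet(7/4, 19/4, 11, 9/4)
obs 3: x=1 → posterior Dirichlet(7/4, 23/4, 11, 9/4)
obs 4: x=3 → posterior Dirichlet(7/4, 23/4, 11, 13/4)
obs 5: x=2 → posterior Dirichlet(7/4, 23/4, 12, 13/4)
obs 6: x=1 → posterior Dirichlet(7/4, 27/4, 12, 13/4)

48/95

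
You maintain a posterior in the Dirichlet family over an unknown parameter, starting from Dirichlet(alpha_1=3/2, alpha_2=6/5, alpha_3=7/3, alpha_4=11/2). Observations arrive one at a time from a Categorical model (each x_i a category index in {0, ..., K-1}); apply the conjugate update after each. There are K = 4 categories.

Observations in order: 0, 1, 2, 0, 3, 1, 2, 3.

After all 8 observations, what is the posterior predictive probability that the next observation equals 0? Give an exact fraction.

obs 1: x=0 → posterior Dirichlet(5/2, 6/5, 7/3, 11/2)
obs 2: x=1 → posterior Dirichlet(5/2, 11/5, 7/3, 11/2)
obs 3: x=2 → posterior Dirichlet(5/2, 11/5, 10/3, 11/2)
obs 4: x=0 → posterior Dirichlet(7/2, 11/5, 10/3, 11/2)
obs 5: x=3 → posterior Dirichlet(7/2, 11/5, 10/3, 13/2)
obs 6: x=1 → posterior Dirichlet(7/2, 16/5, 10/3, 13/2)
obs 7: x=2 → posterior Dirichlet(7/2, 16/5, 13/3, 13/2)
obs 8: x=3 → posterior Dirichlet(7/2, 16/5, 13/3, 15/2)

105/556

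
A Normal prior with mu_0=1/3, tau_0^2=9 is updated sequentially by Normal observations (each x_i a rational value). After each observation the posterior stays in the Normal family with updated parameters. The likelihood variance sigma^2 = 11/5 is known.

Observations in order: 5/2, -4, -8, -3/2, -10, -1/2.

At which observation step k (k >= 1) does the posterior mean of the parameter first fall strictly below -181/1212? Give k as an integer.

obs 1: x=5/2 → posterior Normal(697/336, 99/56)
obs 2: x=-4 → posterior Normal(-383/606, 99/101)
obs 3: x=-8 → posterior Normal(-2543/876, 99/146)
obs 4: x=-3/2 → posterior Normal(-1474/573, 99/191)
obs 5: x=-10 → posterior Normal(-706/177, 99/236)
obs 6: x=-1/2 → posterior Normal(-5783/1686, 99/281)

k = 2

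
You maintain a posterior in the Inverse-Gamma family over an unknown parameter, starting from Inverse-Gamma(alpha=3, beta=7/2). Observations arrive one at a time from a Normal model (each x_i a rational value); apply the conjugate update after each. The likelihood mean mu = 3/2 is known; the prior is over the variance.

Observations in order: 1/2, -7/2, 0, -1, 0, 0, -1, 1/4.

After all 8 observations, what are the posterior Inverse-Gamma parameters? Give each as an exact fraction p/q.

alpha=7, beta=861/32

obs 1: x=1/2 → posterior Inverse-Gamma(7/2, 4)
obs 2: x=-7/2 → posterior Inverse-Gamma(4, 33/2)
obs 3: x=0 → posterior Inverse-Gamma(9/2, 141/8)
obs 4: x=-1 → posterior Inverse-Gamma(5, 83/4)
obs 5: x=0 → posterior Inverse-Gamma(11/2, 175/8)
obs 6: x=0 → posterior Inverse-Gamma(6, 23)
obs 7: x=-1 → posterior Inverse-Gamma(13/2, 209/8)
obs 8: x=1/4 → posterior Inverse-Gamma(7, 861/32)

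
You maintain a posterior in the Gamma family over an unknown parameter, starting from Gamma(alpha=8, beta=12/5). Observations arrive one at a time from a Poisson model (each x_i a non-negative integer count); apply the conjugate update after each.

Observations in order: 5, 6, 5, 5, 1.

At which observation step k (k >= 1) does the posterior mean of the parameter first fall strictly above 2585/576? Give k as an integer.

obs 1: x=5 → posterior Gamma(13, 17/5)
obs 2: x=6 → posterior Gamma(19, 22/5)
obs 3: x=5 → posterior Gamma(24, 27/5)
obs 4: x=5 → posterior Gamma(29, 32/5)
obs 5: x=1 → posterior Gamma(30, 37/5)

k = 4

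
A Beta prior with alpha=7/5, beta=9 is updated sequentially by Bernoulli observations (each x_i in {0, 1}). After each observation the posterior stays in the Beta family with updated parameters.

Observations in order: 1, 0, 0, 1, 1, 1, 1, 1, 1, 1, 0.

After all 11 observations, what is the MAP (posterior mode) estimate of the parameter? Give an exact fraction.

obs 1: x=1 → posterior Beta(12/5, 9)
obs 2: x=0 → posterior Beta(12/5, 10)
obs 3: x=0 → posterior Beta(12/5, 11)
obs 4: x=1 → posterior Beta(17/5, 11)
obs 5: x=1 → posterior Beta(22/5, 11)
obs 6: x=1 → posterior Beta(27/5, 11)
obs 7: x=1 → posterior Beta(32/5, 11)
obs 8: x=1 → posterior Beta(37/5, 11)
obs 9: x=1 → posterior Beta(42/5, 11)
obs 10: x=1 → posterior Beta(47/5, 11)
obs 11: x=0 → posterior Beta(47/5, 12)

42/97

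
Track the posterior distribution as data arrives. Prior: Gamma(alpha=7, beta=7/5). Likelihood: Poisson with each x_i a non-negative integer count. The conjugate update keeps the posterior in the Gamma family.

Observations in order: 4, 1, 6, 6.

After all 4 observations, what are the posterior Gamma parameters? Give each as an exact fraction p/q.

obs 1: x=4 → posterior Gamma(11, 12/5)
obs 2: x=1 → posterior Gamma(12, 17/5)
obs 3: x=6 → posterior Gamma(18, 22/5)
obs 4: x=6 → posterior Gamma(24, 27/5)

alpha=24, beta=27/5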